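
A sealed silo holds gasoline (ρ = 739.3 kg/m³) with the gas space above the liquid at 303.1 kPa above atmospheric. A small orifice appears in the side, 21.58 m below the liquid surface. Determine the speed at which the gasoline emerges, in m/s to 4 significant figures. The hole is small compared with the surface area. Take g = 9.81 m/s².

v = 35.26 m/s

Take point 1 at the surface (v₁ ≈ 0) and point 2 at the hole (at atmospheric pressure). Bernoulli: P₁ + ρg h = P_atm + ½ρv₂².
With P₁ − P_atm = 303100 Pa, v₂ = √(2gh + 2ΔP/ρ) = √(2·9.81·21.58 + 2·303100/739.3) = 35.26 m/s.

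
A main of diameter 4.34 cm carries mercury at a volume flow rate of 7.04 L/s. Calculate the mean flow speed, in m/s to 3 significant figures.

v ≈ 4.76 m/s

Q = 7.04 L/s = 0.00704 m³/s.
v = Q/A = 0.00704 / 0.00148 = 4.76 m/s.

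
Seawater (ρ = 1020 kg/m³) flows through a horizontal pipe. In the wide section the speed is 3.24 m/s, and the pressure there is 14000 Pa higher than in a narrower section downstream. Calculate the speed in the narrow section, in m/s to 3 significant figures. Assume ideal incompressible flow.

Along the level pipe P + ½ρv² is conserved, hence v₂² = v₁² + 2(P₁ − P₂)/ρ.
v₂ = √(3.24² + 2·14000/1020) = √(10.5 + 27.5) = 6.16 m/s.

v₂ = 6.16 m/s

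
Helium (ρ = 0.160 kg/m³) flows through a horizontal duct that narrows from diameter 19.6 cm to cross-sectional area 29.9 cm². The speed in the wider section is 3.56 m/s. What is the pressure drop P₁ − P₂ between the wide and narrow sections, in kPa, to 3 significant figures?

ΔP = 0.102 kPa

The volume flow rate is constant, so v₂ = (A₁/A₂)v₁ = (302/29.9)·3.56 = 35.9 m/s.
Along the horizontal streamline, P + ½ρv² is constant.
P₁ − P₂ = ½·0.160·(35.9² − 3.56²) = ½·0.160·1280 = 102 Pa.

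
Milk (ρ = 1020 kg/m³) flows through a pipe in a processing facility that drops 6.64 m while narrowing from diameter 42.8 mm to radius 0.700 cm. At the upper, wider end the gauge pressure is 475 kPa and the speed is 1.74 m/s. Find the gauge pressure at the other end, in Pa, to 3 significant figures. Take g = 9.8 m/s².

By continuity, v₂ = v₁·A₁/A₂ = 1.74·(14.4/1.54) = 16.3 m/s.
Bernoulli: P₁ + ½ρv₁² + ρg h₁ = P₂ + ½ρv₂² + ρg h₂, so P₂ = P₁ + ½ρ(v₁² − v₂²) − ρg(h₂ − h₁).
P₂ = 475000 + ½·1020·(1.74² − 16.3²) − 1020·9.8·(−6.64) = 475000 + (-133000) − (-66400) = 408000 Pa.

P₂ ≈ 408000 Pa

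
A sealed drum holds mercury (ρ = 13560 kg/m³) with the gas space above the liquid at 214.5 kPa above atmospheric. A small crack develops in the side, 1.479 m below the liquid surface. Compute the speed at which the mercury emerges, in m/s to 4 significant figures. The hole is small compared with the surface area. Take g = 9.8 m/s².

v = 7.786 m/s

Take point 1 at the surface (v₁ ≈ 0) and point 2 at the hole (at atmospheric pressure). Bernoulli: P₁ + ρg h = P_atm + ½ρv₂².
With P₁ − P_atm = 214500 Pa, v₂ = √(2gh + 2ΔP/ρ) = √(2·9.8·1.479 + 2·214500/13560) = 7.786 m/s.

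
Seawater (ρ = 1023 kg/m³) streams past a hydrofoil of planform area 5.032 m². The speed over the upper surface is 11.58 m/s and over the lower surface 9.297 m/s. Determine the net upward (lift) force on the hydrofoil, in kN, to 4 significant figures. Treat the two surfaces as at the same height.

122.7 kN

From P + ½ρv² = const at equal height, P_low − P_up = ½ρ(v_up² − v_low²).
ΔP = ½·1023·(11.58² − 9.297²) = 24380 Pa.
Lift = ΔP · A = 24380 × 5.032 = 122700 N.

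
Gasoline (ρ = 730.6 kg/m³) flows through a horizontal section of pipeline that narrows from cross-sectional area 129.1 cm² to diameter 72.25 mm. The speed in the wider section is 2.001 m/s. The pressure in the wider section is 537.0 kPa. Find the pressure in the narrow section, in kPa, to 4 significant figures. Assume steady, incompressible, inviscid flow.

P₂ ≈ 524.0 kPa

Mass conservation (A₁v₁ = A₂v₂) gives v₂ = 2.001 × 129.1/41.00 = 6.301 m/s.
The pipe is horizontal, so Bernoulli reduces to P₁ + ½ρv₁² = P₂ + ½ρv₂².
P₂ = P₁ − ½ρ(v₂² − v₁²) = 537000 − ½·730.6·(6.301² − 2.001²) = 537000 − 13040 = 524000 Pa.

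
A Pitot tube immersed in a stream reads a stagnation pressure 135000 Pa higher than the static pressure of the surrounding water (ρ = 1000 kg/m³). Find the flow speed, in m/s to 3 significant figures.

v ≈ 16.4 m/s

At the stagnation point the flow is brought to rest, so Bernoulli gives P_stag − P_static = ½ρv².
v = √(2ΔP/ρ) = √(2·135000/1000) = 16.4 m/s.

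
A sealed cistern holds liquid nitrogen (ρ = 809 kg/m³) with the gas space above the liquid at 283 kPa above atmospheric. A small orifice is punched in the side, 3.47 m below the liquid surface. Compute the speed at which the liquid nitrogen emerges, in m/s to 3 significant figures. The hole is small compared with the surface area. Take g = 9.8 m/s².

v ≈ 27.7 m/s

Take point 1 at the surface (v₁ ≈ 0) and point 2 at the hole (at atmospheric pressure). Bernoulli: P₁ + ρg h = P_atm + ½ρv₂².
With P₁ − P_atm = 283000 Pa, v₂ = √(2gh + 2ΔP/ρ) = √(2·9.8·3.47 + 2·283000/809) = 27.7 m/s.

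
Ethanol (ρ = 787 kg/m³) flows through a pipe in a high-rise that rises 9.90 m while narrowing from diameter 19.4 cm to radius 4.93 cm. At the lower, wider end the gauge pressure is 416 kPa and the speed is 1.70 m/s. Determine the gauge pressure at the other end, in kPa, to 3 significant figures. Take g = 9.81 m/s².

P₂ ≈ 324 kPa

Continuity gives A₁v₁ = A₂v₂, so v₂ = (296 cm²)/(76.4 cm²) × 1.70 m/s = 6.58 m/s.
Bernoulli: P₁ + ½ρv₁² + ρg h₁ = P₂ + ½ρv₂² + ρg h₂, so P₂ = P₁ + ½ρ(v₁² − v₂²) − ρg(h₂ − h₁).
P₂ = 416000 + ½·787·(1.70² − 6.58²) − 787·9.81·(+9.90) = 416000 + (-15900) − (76400) = 324000 Pa.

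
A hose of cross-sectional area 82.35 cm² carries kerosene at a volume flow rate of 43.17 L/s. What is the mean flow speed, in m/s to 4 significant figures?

5.242 m/s

Q = 43.17 L/s = 0.04317 m³/s.
v = Q/A = 0.04317 / 0.008235 = 5.242 m/s.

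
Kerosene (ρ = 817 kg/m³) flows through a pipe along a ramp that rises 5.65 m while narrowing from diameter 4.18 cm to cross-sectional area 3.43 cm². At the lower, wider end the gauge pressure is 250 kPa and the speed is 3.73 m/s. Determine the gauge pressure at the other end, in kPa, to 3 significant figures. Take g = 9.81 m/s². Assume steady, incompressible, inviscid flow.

By continuity, v₂ = v₁·A₁/A₂ = 3.73·(13.7/3.43) = 14.9 m/s.
Bernoulli: P₁ + ½ρv₁² + ρg h₁ = P₂ + ½ρv₂² + ρg h₂, so P₂ = P₁ + ½ρ(v₁² − v₂²) − ρg(h₂ − h₁).
P₂ = 250000 + ½·817·(3.73² − 14.9²) − 817·9.81·(+5.65) = 250000 + (-85300) − (45300) = 119000 Pa.

P₂ = 119 kPa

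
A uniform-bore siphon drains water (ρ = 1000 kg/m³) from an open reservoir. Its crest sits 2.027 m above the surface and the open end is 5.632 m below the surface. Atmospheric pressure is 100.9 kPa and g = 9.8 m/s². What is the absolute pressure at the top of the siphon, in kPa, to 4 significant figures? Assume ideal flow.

P_top ≈ 25.84 kPa

The outlet speed comes from Torricelli: v = √(2g·5.632) = 10.51 m/s.
Continuity keeps v the same throughout the tube; from surface to crest, P_atm + 0 = P_top + ½ρv² + ρg·h_top.
P_top = 100900 − ½·1000·10.51² − 1000·9.8·2.027 = 25840 Pa.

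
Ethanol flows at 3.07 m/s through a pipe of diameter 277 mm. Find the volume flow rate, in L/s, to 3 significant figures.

Q = A·v = 0.0603 m² × 3.07 m/s = 0.185 m³/s.
Converting: 0.185 m³/s × 1000 = 185 L/s.

Q ≈ 185 L/s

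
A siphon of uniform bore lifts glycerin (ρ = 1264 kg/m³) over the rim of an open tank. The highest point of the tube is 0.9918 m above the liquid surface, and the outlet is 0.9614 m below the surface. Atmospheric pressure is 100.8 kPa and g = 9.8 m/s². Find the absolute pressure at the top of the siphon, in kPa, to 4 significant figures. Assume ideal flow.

76.61 kPa

Bernoulli surface→outlet gives ½v² = g·h_out, so v = √(2·9.8·0.9614) = 4.341 m/s.
With constant cross-section the crest speed equals v; applying Bernoulli from the surface up to the crest, P_top = P_atm − ½ρv² − ρg·h_top.
P_top = 100800 − ½·1264·4.341² − 1264·9.8·0.9918 = 76610 Pa.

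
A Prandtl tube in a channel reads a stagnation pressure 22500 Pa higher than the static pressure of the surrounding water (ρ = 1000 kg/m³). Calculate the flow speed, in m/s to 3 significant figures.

v ≈ 6.71 m/s

At the stagnation point the flow is brought to rest, so Bernoulli gives P_stag − P_static = ½ρv².
v = √(2ΔP/ρ) = √(2·22500/1000) = 6.71 m/s.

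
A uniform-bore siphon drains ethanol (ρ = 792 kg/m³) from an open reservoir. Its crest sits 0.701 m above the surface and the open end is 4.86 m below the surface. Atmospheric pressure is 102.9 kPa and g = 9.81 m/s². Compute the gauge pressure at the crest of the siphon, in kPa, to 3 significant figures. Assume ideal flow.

P_gauge ≈ -43.2 kPa

Bernoulli surface→outlet gives ½v² = g·h_out, so v = √(2·9.81·4.86) = 9.76 m/s.
With constant cross-section the crest speed equals v; applying Bernoulli from the surface up to the crest, P_top = P_atm − ½ρv² − ρg·h_top.
P_top = 102900 − ½·792·9.76² − 792·9.81·0.701 = 59700 Pa. So P_gauge = P_top − P_atm = -43200 Pa.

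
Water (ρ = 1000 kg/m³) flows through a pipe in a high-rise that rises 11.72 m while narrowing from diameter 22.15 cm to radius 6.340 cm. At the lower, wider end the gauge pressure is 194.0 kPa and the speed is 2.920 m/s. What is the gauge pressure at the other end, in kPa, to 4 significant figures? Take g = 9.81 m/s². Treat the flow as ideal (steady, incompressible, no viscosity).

Continuity gives A₁v₁ = A₂v₂, so v₂ = (385.3 cm²)/(126.3 cm²) × 2.920 m/s = 8.910 m/s.
Energy conservation along the streamline gives P₂ = P₁ − ½ρ(v₂² − v₁²) − ρg(h₂ − h₁).
P₂ = 194000 + ½·1000·(2.920² − 8.910²) − 1000·9.81·(+11.72) = 194000 + (-35430) − (115000) = 43590 Pa.

43.59 kPa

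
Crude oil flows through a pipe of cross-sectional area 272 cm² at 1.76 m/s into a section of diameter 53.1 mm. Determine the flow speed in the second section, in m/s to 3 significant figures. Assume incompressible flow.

Continuity gives A₁v₁ = A₂v₂, so v₂ = (272 cm²)/(22.1 cm²) × 1.76 m/s = 21.6 m/s.

v₂ ≈ 21.6 m/s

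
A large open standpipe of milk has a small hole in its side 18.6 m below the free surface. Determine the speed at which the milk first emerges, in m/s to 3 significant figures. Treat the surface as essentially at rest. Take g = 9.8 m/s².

Torricelli's result v = √(2gh) gives v = √(2·9.8·18.6) = 19.1 m/s.

19.1 m/s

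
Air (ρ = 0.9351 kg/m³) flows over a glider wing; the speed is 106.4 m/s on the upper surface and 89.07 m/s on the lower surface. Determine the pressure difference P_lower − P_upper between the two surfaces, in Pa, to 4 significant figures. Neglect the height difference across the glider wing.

1584 Pa

The pressure is lower where the speed is higher: ΔP = ½ρ(v_up² − v_low²).
ΔP = ½·0.9351·(106.4² − 89.07²) = 1584 Pa.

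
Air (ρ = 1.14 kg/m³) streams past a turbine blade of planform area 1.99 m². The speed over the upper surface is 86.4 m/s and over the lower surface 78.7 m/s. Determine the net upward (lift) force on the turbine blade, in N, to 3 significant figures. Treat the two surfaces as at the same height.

From P + ½ρv² = const at equal height, P_low − P_up = ½ρ(v_up² − v_low²).
ΔP = ½·1.14·(86.4² − 78.7²) = 725 Pa.
Lift = ΔP · A = 725 × 1.99 = 1440 N.

1440 N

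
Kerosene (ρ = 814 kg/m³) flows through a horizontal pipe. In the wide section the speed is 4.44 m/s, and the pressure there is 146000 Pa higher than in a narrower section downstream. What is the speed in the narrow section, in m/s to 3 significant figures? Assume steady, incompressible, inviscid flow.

With h₁ = h₂, rearranging Bernoulli gives v₂ = √(v₁² + 2ΔP/ρ).
v₂ = √(4.44² + 2·146000/814) = √(19.7 + 359) = 19.5 m/s.

v₂ ≈ 19.5 m/s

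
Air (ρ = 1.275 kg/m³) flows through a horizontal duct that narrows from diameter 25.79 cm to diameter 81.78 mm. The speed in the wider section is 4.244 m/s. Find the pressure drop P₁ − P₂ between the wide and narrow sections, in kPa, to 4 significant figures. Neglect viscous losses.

ΔP = 1.124 kPa

The volume flow rate is constant, so v₂ = (A₁/A₂)v₁ = (522.4/52.53)·4.244 = 42.21 m/s.
The pipe is horizontal, so Bernoulli reduces to P₁ + ½ρv₁² = P₂ + ½ρv₂².
P₁ − P₂ = ½·1.275·(42.21² − 4.244²) = ½·1.275·1763 = 1124 Pa.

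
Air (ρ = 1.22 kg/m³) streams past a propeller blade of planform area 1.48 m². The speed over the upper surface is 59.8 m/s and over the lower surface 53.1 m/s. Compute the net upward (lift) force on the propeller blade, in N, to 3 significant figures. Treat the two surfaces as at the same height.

F ≈ 683 N

The faster flow above has the lower pressure; Bernoulli (same height) gives ΔP = ½ρ(v_up² − v_low²).
ΔP = ½·1.22·(59.8² − 53.1²) = 461 Pa.
Lift = ΔP · A = 461 × 1.48 = 683 N.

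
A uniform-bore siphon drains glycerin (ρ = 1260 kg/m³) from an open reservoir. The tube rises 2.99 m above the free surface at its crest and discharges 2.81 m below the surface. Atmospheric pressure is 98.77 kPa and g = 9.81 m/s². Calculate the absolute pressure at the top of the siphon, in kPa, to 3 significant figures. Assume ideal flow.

Bernoulli surface→outlet gives ½v² = g·h_out, so v = √(2·9.81·2.81) = 7.43 m/s.
The bore is uniform, so the speed at the crest is the same v. Bernoulli surface→crest: P_atm = P_top + ½ρv² + ρg·h_top.
P_top = 98770 − ½·1260·7.43² − 1260·9.81·2.99 = 27100 Pa.

P_top ≈ 27.1 kPa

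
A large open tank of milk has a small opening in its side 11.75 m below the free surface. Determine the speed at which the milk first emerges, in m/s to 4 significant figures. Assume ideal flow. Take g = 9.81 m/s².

15.18 m/s

With the surface at rest and both surface and jet at atmospheric pressure, Bernoulli gives ρg h = ½ρv², so v = √(2gh) = √(2·9.81·11.75) = 15.18 m/s.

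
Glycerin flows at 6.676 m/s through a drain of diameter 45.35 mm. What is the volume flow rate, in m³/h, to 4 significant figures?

Q = 38.82 m³/h

Q = A·v = 0.001615 m² × 6.676 m/s = 0.01078 m³/s.
Converting: 0.01078 m³/s × 3600 = 38.82 m³/h.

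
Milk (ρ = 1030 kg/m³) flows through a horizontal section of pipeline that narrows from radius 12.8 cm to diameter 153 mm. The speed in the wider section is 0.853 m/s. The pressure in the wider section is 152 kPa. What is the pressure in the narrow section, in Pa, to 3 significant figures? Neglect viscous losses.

Continuity gives A₁v₁ = A₂v₂, so v₂ = (515 cm²)/(184 cm²) × 0.853 m/s = 2.39 m/s.
Bernoulli (h₁ = h₂): P₁ − P₂ = ½ρ(v₂² − v₁²).
P₂ = P₁ − ½ρ(v₂² − v₁²) = 152000 − ½·1030·(2.39² − 0.853²) = 152000 − 2560 = 149000 Pa.

P₂ ≈ 149000 Pa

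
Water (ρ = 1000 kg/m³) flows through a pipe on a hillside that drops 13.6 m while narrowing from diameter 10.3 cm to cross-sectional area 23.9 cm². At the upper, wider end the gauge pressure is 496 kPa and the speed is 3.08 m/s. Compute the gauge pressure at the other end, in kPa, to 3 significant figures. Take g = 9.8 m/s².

P₂ ≈ 576 kPa

Continuity gives A₁v₁ = A₂v₂, so v₂ = (83.3 cm²)/(23.9 cm²) × 3.08 m/s = 10.7 m/s.
Energy conservation along the streamline gives P₂ = P₁ − ½ρ(v₂² − v₁²) − ρg(h₂ − h₁).
P₂ = 496000 + ½·1000·(3.08² − 10.7²) − 1000·9.8·(−13.6) = 496000 + (-52900) − (-133000) = 576000 Pa.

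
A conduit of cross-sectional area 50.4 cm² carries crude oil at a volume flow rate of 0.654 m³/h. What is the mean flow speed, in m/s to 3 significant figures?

v = 0.0360 m/s

Q = 0.654 m³/h = 0.000182 m³/s.
v = Q/A = 0.000182 / 0.00504 = 0.0360 m/s.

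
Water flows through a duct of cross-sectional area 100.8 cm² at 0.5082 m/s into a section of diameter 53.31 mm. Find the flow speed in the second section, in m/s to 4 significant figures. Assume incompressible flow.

2.295 m/s

The volume flow rate is constant, so v₂ = (A₁/A₂)v₁ = (100.8/22.32)·0.5082 = 2.295 m/s.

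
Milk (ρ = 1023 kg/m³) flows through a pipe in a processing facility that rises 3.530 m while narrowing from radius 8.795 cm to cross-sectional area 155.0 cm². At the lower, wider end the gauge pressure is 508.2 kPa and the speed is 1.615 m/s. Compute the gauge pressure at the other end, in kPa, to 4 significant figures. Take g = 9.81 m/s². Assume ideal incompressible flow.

Continuity gives A₁v₁ = A₂v₂, so v₂ = (243.0 cm²)/(155.0 cm²) × 1.615 m/s = 2.532 m/s.
Applying Bernoulli between the two ends and solving for P₂: P₂ = P₁ + ½ρ(v₁² − v₂²) − ρgΔh.
P₂ = 508200 + ½·1023·(1.615² − 2.532²) − 1023·9.81·(+3.530) = 508200 + (-1945) − (35430) = 470800 Pa.

P₂ ≈ 470.8 kPa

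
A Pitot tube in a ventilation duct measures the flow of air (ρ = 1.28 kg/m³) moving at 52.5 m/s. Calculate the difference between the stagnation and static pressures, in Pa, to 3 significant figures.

ΔP ≈ 1760 Pa

Bernoulli between the free stream and the stagnation point: ½ρv² = P_stag − P_static.
ΔP = ½·1.28·52.5² = 1760 Pa.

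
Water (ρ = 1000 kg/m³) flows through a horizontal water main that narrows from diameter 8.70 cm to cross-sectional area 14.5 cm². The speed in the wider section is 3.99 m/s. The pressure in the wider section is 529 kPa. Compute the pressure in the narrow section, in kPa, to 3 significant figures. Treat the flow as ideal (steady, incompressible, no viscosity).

Mass conservation (A₁v₁ = A₂v₂) gives v₂ = 3.99 × 59.4/14.5 = 16.4 m/s.
With no height change, Bernoulli's equation is P₁ + ½ρv₁² = P₂ + ½ρv₂².
P₂ = P₁ − ½ρ(v₂² − v₁²) = 529000 − ½·1000·(16.4² − 3.99²) = 529000 − 126000 = 403000 Pa.

403 kPa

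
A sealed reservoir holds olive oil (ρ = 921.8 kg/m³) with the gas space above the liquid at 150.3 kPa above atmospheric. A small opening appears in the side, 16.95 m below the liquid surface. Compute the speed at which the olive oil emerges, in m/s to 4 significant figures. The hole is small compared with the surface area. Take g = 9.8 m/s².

Take point 1 at the surface (v₁ ≈ 0) and point 2 at the hole (at atmospheric pressure). Bernoulli: P₁ + ρg h = P_atm + ½ρv₂².
With P₁ − P_atm = 150300 Pa, v₂ = √(2gh + 2ΔP/ρ) = √(2·9.8·16.95 + 2·150300/921.8) = 25.66 m/s.

v ≈ 25.66 m/s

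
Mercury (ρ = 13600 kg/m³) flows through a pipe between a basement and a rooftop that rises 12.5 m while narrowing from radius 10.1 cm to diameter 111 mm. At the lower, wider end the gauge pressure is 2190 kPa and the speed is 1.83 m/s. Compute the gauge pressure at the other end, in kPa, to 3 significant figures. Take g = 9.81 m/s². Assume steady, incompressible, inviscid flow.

The volume flow rate is constant, so v₂ = (A₁/A₂)v₁ = (320/96.8)·1.83 = 6.06 m/s.
Applying Bernoulli between the two ends and solving for P₂: P₂ = P₁ + ½ρ(v₁² − v₂²) − ρgΔh.
P₂ = 2190000 + ½·13600·(1.83² − 6.06²) − 13600·9.81·(+12.5) = 2190000 + (-227000) − (1670000) = 295000 Pa.

P₂ ≈ 295 kPa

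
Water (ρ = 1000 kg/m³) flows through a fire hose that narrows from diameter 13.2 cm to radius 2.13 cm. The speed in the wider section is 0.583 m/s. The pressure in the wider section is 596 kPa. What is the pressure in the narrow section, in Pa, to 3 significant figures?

P₂ = 581000 Pa

Continuity gives A₁v₁ = A₂v₂, so v₂ = (137 cm²)/(14.3 cm²) × 0.583 m/s = 5.60 m/s.
Along the horizontal streamline, P + ½ρv² is constant.
P₂ = P₁ − ½ρ(v₂² − v₁²) = 596000 − ½·1000·(5.60² − 0.583²) = 596000 − 15500 = 581000 Pa.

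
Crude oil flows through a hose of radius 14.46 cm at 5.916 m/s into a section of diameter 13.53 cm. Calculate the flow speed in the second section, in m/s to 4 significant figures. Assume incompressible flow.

v₂ ≈ 27.03 m/s

Mass conservation (A₁v₁ = A₂v₂) gives v₂ = 5.916 × 656.9/143.8 = 27.03 m/s.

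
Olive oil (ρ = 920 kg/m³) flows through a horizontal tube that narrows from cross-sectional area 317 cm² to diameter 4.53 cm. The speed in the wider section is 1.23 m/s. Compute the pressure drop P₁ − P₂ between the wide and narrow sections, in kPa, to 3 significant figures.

ΔP = 269 kPa

Mass conservation (A₁v₁ = A₂v₂) gives v₂ = 1.23 × 317/16.1 = 24.2 m/s.
The pipe is horizontal, so Bernoulli reduces to P₁ + ½ρv₁² = P₂ + ½ρv₂².
P₁ − P₂ = ½·920·(24.2² − 1.23²) = ½·920·584 = 269000 Pa.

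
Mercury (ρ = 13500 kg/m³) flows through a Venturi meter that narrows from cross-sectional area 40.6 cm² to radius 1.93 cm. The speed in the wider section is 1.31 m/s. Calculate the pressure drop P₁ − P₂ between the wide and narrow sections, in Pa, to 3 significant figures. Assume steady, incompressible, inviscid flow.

ΔP ≈ 128000 Pa

Mass conservation (A₁v₁ = A₂v₂) gives v₂ = 1.31 × 40.6/11.7 = 4.54 m/s.
The pipe is horizontal, so Bernoulli reduces to P₁ + ½ρv₁² = P₂ + ½ρv₂².
P₁ − P₂ = ½·13500·(4.54² − 1.31²) = ½·13500·18.9 = 128000 Pa.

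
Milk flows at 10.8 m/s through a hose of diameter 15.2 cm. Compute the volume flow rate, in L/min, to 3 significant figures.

Q = A·v = 0.0181 m² × 10.8 m/s = 0.196 m³/s.
Converting: 0.196 m³/s × 60000 = 11800 L/min.

11800 L/min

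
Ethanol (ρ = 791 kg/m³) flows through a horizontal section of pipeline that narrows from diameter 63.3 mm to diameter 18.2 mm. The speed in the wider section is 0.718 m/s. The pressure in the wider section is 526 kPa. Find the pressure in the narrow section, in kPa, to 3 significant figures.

P₂ ≈ 496 kPa

By continuity, v₂ = v₁·A₁/A₂ = 0.718·(31.5/2.60) = 8.69 m/s.
The pipe is horizontal, so Bernoulli reduces to P₁ + ½ρv₁² = P₂ + ½ρv₂².
P₂ = P₁ − ½ρ(v₂² − v₁²) = 526000 − ½·791·(8.69² − 0.718²) = 526000 − 29600 = 496000 Pa.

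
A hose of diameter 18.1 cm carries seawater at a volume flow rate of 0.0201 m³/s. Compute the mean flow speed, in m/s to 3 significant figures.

Q = 0.0201 m³/s = 0.0201 m³/s.
v = Q/A = 0.0201 / 0.0257 = 0.781 m/s.

0.781 m/s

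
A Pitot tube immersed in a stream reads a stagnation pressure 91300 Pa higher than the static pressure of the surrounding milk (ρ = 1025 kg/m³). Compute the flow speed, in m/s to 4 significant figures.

v ≈ 13.35 m/s

Bernoulli between the free stream and the stagnation point: ½ρv² = P_stag − P_static.
v = √(2ΔP/ρ) = √(2·91300/1025) = 13.35 m/s.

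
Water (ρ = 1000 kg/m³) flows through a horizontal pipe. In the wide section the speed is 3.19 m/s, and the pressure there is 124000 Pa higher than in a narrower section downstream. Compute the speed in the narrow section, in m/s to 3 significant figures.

Horizontal Bernoulli: P₁ + ½ρv₁² = P₂ + ½ρv₂², so v₂² = v₁² + 2(P₁ − P₂)/ρ.
v₂ = √(3.19² + 2·124000/1000) = √(10.2 + 248) = 16.1 m/s.

v₂ ≈ 16.1 m/s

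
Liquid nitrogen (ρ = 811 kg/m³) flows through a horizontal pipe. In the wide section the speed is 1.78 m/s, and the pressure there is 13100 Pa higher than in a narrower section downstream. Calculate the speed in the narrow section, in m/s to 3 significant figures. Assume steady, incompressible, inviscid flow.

Along the level pipe P + ½ρv² is conserved, hence v₂² = v₁² + 2(P₁ − P₂)/ρ.
v₂ = √(1.78² + 2·13100/811) = √(3.17 + 32.3) = 5.96 m/s.

5.96 m/s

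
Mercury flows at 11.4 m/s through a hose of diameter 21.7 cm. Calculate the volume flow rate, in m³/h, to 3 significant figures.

Q = A·v = 0.0370 m² × 11.4 m/s = 0.422 m³/s.
Converting: 0.422 m³/s × 3600 = 1520 m³/h.

1520 m³/h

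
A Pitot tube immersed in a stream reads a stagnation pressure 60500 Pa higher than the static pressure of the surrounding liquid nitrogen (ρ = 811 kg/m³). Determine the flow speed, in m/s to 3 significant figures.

The dynamic pressure equals the rise in static pressure at the stagnation point: ΔP = ½ρv².
v = √(2ΔP/ρ) = √(2·60500/811) = 12.2 m/s.

v = 12.2 m/s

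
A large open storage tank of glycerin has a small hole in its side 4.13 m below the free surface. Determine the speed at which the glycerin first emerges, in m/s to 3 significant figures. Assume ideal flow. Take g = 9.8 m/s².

v ≈ 9.00 m/s

Bernoulli from surface to hole (P equal, v_surface ≈ 0): v = √(2gh) = √(2×9.8×4.13) = 9.00 m/s.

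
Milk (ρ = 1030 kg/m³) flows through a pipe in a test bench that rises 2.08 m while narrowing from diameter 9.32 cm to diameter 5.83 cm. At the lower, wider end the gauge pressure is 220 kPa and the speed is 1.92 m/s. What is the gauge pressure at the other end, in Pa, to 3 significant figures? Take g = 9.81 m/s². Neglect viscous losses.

By continuity, v₂ = v₁·A₁/A₂ = 1.92·(68.2/26.7) = 4.91 m/s.
Bernoulli: P₁ + ½ρv₁² + ρg h₁ = P₂ + ½ρv₂² + ρg h₂, so P₂ = P₁ + ½ρ(v₁² − v₂²) − ρg(h₂ − h₁).
P₂ = 220000 + ½·1030·(1.92² − 4.91²) − 1030·9.81·(+2.08) = 220000 + (-10500) − (21000) = 188000 Pa.

P₂ ≈ 188000 Pa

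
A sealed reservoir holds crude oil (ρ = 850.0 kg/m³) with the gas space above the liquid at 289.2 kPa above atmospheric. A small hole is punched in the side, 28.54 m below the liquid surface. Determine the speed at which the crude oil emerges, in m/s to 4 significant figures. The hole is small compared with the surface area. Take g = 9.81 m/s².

v = 35.22 m/s

Take point 1 at the surface (v₁ ≈ 0) and point 2 at the hole (at atmospheric pressure). Bernoulli: P₁ + ρg h = P_atm + ½ρv₂².
With P₁ − P_atm = 289200 Pa, v₂ = √(2gh + 2ΔP/ρ) = √(2·9.81·28.54 + 2·289200/850.0) = 35.22 m/s.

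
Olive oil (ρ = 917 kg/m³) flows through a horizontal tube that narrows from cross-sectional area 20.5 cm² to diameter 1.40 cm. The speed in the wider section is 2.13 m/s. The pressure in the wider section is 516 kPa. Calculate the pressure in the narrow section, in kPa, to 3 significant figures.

Mass conservation (A₁v₁ = A₂v₂) gives v₂ = 2.13 × 20.5/1.54 = 28.4 m/s.
With no height change, Bernoulli's equation is P₁ + ½ρv₁² = P₂ + ½ρv₂².
P₂ = P₁ − ½ρ(v₂² − v₁²) = 516000 − ½·917·(28.4² − 2.13²) = 516000 − 367000 = 149000 Pa.

P₂ ≈ 149 kPa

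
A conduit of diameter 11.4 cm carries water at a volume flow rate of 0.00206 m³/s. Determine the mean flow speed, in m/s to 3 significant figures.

0.202 m/s

Q = 0.00206 m³/s = 0.00206 m³/s.
v = Q/A = 0.00206 / 0.0102 = 0.202 m/s.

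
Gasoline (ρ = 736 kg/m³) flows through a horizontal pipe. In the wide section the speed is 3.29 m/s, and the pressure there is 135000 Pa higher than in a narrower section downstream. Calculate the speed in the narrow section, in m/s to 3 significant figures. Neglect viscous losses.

v₂ = 19.4 m/s

Along the level pipe P + ½ρv² is conserved, hence v₂² = v₁² + 2(P₁ − P₂)/ρ.
v₂ = √(3.29² + 2·135000/736) = √(10.8 + 367) = 19.4 m/s.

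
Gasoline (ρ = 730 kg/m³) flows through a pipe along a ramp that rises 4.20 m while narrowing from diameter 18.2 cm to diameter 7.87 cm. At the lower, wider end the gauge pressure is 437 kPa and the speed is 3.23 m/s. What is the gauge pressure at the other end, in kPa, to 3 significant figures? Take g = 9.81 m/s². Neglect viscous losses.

By continuity, v₂ = v₁·A₁/A₂ = 3.23·(260/48.6) = 17.3 m/s.
Bernoulli: P₁ + ½ρv₁² + ρg h₁ = P₂ + ½ρv₂² + ρg h₂, so P₂ = P₁ + ½ρ(v₁² − v₂²) − ρg(h₂ − h₁).
P₂ = 437000 + ½·730·(3.23² − 17.3²) − 730·9.81·(+4.20) = 437000 + (-105000) − (30100) = 302000 Pa.

P₂ ≈ 302 kPa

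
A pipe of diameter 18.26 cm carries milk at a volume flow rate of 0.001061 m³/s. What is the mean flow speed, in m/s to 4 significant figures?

Q = 0.001061 m³/s = 0.001061 m³/s.
v = Q/A = 0.001061 / 0.02619 = 0.04052 m/s.

v ≈ 0.04052 m/s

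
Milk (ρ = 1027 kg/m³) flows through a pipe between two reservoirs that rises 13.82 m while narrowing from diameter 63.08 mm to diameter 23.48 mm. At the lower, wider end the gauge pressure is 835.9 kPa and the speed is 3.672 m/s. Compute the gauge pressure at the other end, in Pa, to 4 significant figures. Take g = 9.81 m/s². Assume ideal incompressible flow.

Continuity gives A₁v₁ = A₂v₂, so v₂ = (31.25 cm²)/(4.330 cm²) × 3.672 m/s = 26.50 m/s.
Bernoulli: P₁ + ½ρv₁² + ρg h₁ = P₂ + ½ρv₂² + ρg h₂, so P₂ = P₁ + ½ρ(v₁² − v₂²) − ρg(h₂ − h₁).
P₂ = 835900 + ½·1027·(3.672² − 26.50²) − 1027·9.81·(+13.82) = 835900 + (-353800) − (139200) = 342900 Pa.

P₂ ≈ 342900 Pa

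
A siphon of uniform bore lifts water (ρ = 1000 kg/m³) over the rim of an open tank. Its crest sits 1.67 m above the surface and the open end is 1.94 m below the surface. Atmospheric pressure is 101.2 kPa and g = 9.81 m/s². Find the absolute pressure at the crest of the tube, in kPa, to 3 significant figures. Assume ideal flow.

65.8 kPa

From the surface to the outlet (both open to atmosphere, surface at rest): v = √(2g·h_out) = √(2·9.81·1.94) = 6.17 m/s.
The bore is uniform, so the speed at the crest is the same v. Bernoulli surface→crest: P_atm = P_top + ½ρv² + ρg·h_top.
P_top = 101200 − ½·1000·6.17² − 1000·9.81·1.67 = 65800 Pa.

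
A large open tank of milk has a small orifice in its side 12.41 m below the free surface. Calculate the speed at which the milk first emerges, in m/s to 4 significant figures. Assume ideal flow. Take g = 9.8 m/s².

With the surface at rest and both surface and jet at atmospheric pressure, Bernoulli gives ρg h = ½ρv², so v = √(2gh) = √(2·9.8·12.41) = 15.60 m/s.

v ≈ 15.60 m/s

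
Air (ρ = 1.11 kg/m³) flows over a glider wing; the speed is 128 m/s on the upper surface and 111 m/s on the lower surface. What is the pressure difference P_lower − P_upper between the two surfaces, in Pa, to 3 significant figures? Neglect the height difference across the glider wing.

ΔP ≈ 2250 Pa

Bernoulli (same height): P_lower − P_upper = ½ρ(v_upper² − v_lower²).
ΔP = ½·1.11·(128² − 111²) = 2250 Pa.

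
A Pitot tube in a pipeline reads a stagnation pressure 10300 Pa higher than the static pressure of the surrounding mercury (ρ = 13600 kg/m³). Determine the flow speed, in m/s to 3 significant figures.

At the stagnation point the flow is brought to rest, so Bernoulli gives P_stag − P_static = ½ρv².
v = √(2ΔP/ρ) = √(2·10300/13600) = 1.23 m/s.

v ≈ 1.23 m/s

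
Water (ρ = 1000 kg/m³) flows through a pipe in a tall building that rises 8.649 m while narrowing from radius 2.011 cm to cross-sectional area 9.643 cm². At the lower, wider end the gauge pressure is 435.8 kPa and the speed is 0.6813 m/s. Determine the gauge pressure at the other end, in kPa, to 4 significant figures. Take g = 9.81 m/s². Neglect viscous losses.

The volume flow rate is constant, so v₂ = (A₁/A₂)v₁ = (12.70/9.643)·0.6813 = 0.8976 m/s.
Bernoulli: P₁ + ½ρv₁² + ρg h₁ = P₂ + ½ρv₂² + ρg h₂, so P₂ = P₁ + ½ρ(v₁² − v₂²) − ρg(h₂ − h₁).
P₂ = 435800 + ½·1000·(0.6813² − 0.8976²) − 1000·9.81·(+8.649) = 435800 + (-170.8) − (84850) = 350800 Pa.

P₂ = 350.8 kPa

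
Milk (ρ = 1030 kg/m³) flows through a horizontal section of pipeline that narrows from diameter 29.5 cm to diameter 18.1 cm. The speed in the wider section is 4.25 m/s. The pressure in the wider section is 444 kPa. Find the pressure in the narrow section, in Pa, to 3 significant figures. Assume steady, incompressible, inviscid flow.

The volume flow rate is constant, so v₂ = (A₁/A₂)v₁ = (683/257)·4.25 = 11.3 m/s.
With no height change, Bernoulli's equation is P₁ + ½ρv₁² = P₂ + ½ρv₂².
P₂ = P₁ − ½ρ(v₂² − v₁²) = 444000 − ½·1030·(11.3² − 4.25²) = 444000 − 56300 = 388000 Pa.

P₂ ≈ 388000 Pa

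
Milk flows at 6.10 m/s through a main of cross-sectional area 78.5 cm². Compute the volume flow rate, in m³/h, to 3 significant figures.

Q ≈ 172 m³/h

Q = A·v = 0.00785 m² × 6.10 m/s = 0.0479 m³/s.
Converting: 0.0479 m³/s × 3600 = 172 m³/h.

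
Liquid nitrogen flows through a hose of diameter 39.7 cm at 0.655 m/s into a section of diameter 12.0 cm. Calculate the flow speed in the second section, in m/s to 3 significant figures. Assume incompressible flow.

By continuity, v₂ = v₁·A₁/A₂ = 0.655·(1240/113) = 7.17 m/s.

v₂ ≈ 7.17 m/s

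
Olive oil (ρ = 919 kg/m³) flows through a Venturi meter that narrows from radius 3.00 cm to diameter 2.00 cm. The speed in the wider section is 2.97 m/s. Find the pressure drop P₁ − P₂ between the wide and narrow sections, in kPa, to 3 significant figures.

324 kPa

The volume flow rate is constant, so v₂ = (A₁/A₂)v₁ = (28.3/3.14)·2.97 = 26.7 m/s.
The pipe is horizontal, so Bernoulli reduces to P₁ + ½ρv₁² = P₂ + ½ρv₂².
P₁ − P₂ = ½·919·(26.7² − 2.97²) = ½·919·706 = 324000 Pa.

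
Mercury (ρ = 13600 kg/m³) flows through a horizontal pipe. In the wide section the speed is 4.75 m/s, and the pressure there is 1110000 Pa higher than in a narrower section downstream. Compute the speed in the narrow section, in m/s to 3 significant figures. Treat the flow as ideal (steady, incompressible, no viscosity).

v₂ ≈ 13.6 m/s

With h₁ = h₂, rearranging Bernoulli gives v₂ = √(v₁² + 2ΔP/ρ).
v₂ = √(4.75² + 2·1110000/13600) = √(22.6 + 163) = 13.6 m/s.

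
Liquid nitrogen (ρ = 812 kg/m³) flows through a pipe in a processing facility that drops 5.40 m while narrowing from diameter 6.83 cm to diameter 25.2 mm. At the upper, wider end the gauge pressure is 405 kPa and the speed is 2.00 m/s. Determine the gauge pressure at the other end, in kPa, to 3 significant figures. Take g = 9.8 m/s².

Mass conservation (A₁v₁ = A₂v₂) gives v₂ = 2.00 × 36.6/4.99 = 14.7 m/s.
Bernoulli: P₁ + ½ρv₁² + ρg h₁ = P₂ + ½ρv₂² + ρg h₂, so P₂ = P₁ + ½ρ(v₁² − v₂²) − ρg(h₂ − h₁).
P₂ = 405000 + ½·812·(2.00² − 14.7²) − 812·9.8·(−5.40) = 405000 + (-86000) − (-43000) = 362000 Pa.

P₂ ≈ 362 kPa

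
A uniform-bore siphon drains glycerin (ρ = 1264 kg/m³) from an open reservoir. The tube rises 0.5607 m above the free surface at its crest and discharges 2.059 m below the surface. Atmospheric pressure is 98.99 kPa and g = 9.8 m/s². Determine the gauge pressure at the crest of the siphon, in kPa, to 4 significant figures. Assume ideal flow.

-32.45 kPa

From the surface to the outlet (both open to atmosphere, surface at rest): v = √(2g·h_out) = √(2·9.8·2.059) = 6.353 m/s.
With constant cross-section the crest speed equals v; applying Bernoulli from the surface up to the crest, P_top = P_atm − ½ρv² − ρg·h_top.
P_top = 98990 − ½·1264·6.353² − 1264·9.8·0.5607 = 66540 Pa. So P_gauge = P_top − P_atm = -32450 Pa.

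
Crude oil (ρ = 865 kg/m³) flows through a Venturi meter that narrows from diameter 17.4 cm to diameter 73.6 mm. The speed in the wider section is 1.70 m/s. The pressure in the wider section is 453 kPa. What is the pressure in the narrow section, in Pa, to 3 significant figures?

By continuity, v₂ = v₁·A₁/A₂ = 1.70·(238/42.5) = 9.50 m/s.
Along the horizontal streamline, P + ½ρv² is constant.
P₂ = P₁ − ½ρ(v₂² − v₁²) = 453000 − ½·865·(9.50² − 1.70²) = 453000 − 37800 = 415000 Pa.

415000 Pa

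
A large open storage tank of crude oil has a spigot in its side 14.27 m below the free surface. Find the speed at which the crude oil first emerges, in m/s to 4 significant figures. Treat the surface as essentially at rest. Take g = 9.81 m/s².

The surface is effectively still and both ends are open, so ½v² = gh and v = √(2·9.81·14.27) = 16.73 m/s.

v = 16.73 m/s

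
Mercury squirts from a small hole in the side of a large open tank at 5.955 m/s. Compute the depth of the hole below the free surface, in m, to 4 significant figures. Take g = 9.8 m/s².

Torricelli: v = √(2gh), so h = v²/(2g).
h = 5.955²/(2·9.8) = 35.46/19.60 = 1.809 m.

1.809 m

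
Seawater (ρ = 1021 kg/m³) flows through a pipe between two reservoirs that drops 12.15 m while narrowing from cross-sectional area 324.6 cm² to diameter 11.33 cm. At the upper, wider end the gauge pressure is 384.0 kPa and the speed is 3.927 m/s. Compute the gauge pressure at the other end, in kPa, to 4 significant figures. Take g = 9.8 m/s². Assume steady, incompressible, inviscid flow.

Mass conservation (A₁v₁ = A₂v₂) gives v₂ = 3.927 × 324.6/100.8 = 12.64 m/s.
Energy conservation along the streamline gives P₂ = P₁ − ½ρ(v₂² − v₁²) − ρg(h₂ − h₁).
P₂ = 384000 + ½·1021·(3.927² − 12.64²) − 1021·9.8·(−12.15) = 384000 + (-73730) − (-121600) = 431800 Pa.

P₂ ≈ 431.8 kPa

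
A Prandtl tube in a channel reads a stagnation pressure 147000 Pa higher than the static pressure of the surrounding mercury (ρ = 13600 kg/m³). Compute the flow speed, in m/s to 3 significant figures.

At the stagnation point the flow is brought to rest, so Bernoulli gives P_stag − P_static = ½ρv².
v = √(2ΔP/ρ) = √(2·147000/13600) = 4.65 m/s.

v ≈ 4.65 m/s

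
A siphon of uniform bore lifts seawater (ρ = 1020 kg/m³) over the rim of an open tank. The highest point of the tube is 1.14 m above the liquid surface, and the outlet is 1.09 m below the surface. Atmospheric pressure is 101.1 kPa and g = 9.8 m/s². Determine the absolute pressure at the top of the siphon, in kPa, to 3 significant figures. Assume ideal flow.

P_top ≈ 78.8 kPa

The outlet speed comes from Torricelli: v = √(2g·1.09) = 4.62 m/s.
With constant cross-section the crest speed equals v; applying Bernoulli from the surface up to the crest, P_top = P_atm − ½ρv² − ρg·h_top.
P_top = 101100 − ½·1020·4.62² − 1020·9.8·1.14 = 78800 Pa.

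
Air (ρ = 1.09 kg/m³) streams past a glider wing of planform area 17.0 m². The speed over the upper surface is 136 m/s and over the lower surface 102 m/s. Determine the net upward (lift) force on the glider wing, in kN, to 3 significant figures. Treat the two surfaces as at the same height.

F = 75.0 kN

The faster flow above has the lower pressure; Bernoulli (same height) gives ΔP = ½ρ(v_up² − v_low²).
ΔP = ½·1.09·(136² − 102²) = 4410 Pa.
Lift = ΔP · A = 4410 × 17.0 = 75000 N.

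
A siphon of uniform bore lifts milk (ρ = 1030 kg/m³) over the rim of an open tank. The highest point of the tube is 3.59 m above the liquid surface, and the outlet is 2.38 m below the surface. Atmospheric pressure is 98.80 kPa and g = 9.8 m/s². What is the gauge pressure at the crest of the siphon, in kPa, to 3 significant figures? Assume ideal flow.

From the surface to the outlet (both open to atmosphere, surface at rest): v = √(2g·h_out) = √(2·9.8·2.38) = 6.83 m/s.
With constant cross-section the crest speed equals v; applying Bernoulli from the surface up to the crest, P_top = P_atm − ½ρv² − ρg·h_top.
P_top = 98800 − ½·1030·6.83² − 1030·9.8·3.59 = 38500 Pa. So P_gauge = P_top − P_atm = -60300 Pa.

-60.3 kPa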